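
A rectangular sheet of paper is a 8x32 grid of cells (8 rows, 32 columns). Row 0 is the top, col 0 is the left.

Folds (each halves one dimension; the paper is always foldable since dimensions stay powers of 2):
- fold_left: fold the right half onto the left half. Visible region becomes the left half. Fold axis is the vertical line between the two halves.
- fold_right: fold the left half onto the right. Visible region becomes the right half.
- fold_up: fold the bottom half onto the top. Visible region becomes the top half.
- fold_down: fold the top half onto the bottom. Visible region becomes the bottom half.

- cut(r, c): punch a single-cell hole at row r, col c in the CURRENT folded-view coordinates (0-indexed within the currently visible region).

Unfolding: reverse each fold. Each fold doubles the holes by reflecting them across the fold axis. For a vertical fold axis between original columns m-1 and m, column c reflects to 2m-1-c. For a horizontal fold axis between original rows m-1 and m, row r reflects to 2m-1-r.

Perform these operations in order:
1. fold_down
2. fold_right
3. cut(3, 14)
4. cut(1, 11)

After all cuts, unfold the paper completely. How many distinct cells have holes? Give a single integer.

Answer: 8

Derivation:
Op 1 fold_down: fold axis h@4; visible region now rows[4,8) x cols[0,32) = 4x32
Op 2 fold_right: fold axis v@16; visible region now rows[4,8) x cols[16,32) = 4x16
Op 3 cut(3, 14): punch at orig (7,30); cuts so far [(7, 30)]; region rows[4,8) x cols[16,32) = 4x16
Op 4 cut(1, 11): punch at orig (5,27); cuts so far [(5, 27), (7, 30)]; region rows[4,8) x cols[16,32) = 4x16
Unfold 1 (reflect across v@16): 4 holes -> [(5, 4), (5, 27), (7, 1), (7, 30)]
Unfold 2 (reflect across h@4): 8 holes -> [(0, 1), (0, 30), (2, 4), (2, 27), (5, 4), (5, 27), (7, 1), (7, 30)]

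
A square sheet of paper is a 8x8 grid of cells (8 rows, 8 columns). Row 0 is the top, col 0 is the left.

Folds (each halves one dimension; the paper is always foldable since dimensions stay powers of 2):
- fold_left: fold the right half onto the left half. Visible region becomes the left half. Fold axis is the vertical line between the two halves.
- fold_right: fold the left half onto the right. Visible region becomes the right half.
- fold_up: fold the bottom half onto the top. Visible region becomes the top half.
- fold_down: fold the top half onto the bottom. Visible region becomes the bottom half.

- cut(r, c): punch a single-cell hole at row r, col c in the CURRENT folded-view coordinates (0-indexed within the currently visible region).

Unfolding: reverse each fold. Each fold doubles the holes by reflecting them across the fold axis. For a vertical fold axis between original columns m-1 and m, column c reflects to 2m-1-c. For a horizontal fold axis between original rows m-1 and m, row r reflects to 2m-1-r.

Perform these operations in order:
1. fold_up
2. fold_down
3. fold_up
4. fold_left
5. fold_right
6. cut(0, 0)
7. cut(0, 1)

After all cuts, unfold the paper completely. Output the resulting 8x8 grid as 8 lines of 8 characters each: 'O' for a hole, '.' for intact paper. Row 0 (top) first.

Answer: OOOOOOOO
OOOOOOOO
OOOOOOOO
OOOOOOOO
OOOOOOOO
OOOOOOOO
OOOOOOOO
OOOOOOOO

Derivation:
Op 1 fold_up: fold axis h@4; visible region now rows[0,4) x cols[0,8) = 4x8
Op 2 fold_down: fold axis h@2; visible region now rows[2,4) x cols[0,8) = 2x8
Op 3 fold_up: fold axis h@3; visible region now rows[2,3) x cols[0,8) = 1x8
Op 4 fold_left: fold axis v@4; visible region now rows[2,3) x cols[0,4) = 1x4
Op 5 fold_right: fold axis v@2; visible region now rows[2,3) x cols[2,4) = 1x2
Op 6 cut(0, 0): punch at orig (2,2); cuts so far [(2, 2)]; region rows[2,3) x cols[2,4) = 1x2
Op 7 cut(0, 1): punch at orig (2,3); cuts so far [(2, 2), (2, 3)]; region rows[2,3) x cols[2,4) = 1x2
Unfold 1 (reflect across v@2): 4 holes -> [(2, 0), (2, 1), (2, 2), (2, 3)]
Unfold 2 (reflect across v@4): 8 holes -> [(2, 0), (2, 1), (2, 2), (2, 3), (2, 4), (2, 5), (2, 6), (2, 7)]
Unfold 3 (reflect across h@3): 16 holes -> [(2, 0), (2, 1), (2, 2), (2, 3), (2, 4), (2, 5), (2, 6), (2, 7), (3, 0), (3, 1), (3, 2), (3, 3), (3, 4), (3, 5), (3, 6), (3, 7)]
Unfold 4 (reflect across h@2): 32 holes -> [(0, 0), (0, 1), (0, 2), (0, 3), (0, 4), (0, 5), (0, 6), (0, 7), (1, 0), (1, 1), (1, 2), (1, 3), (1, 4), (1, 5), (1, 6), (1, 7), (2, 0), (2, 1), (2, 2), (2, 3), (2, 4), (2, 5), (2, 6), (2, 7), (3, 0), (3, 1), (3, 2), (3, 3), (3, 4), (3, 5), (3, 6), (3, 7)]
Unfold 5 (reflect across h@4): 64 holes -> [(0, 0), (0, 1), (0, 2), (0, 3), (0, 4), (0, 5), (0, 6), (0, 7), (1, 0), (1, 1), (1, 2), (1, 3), (1, 4), (1, 5), (1, 6), (1, 7), (2, 0), (2, 1), (2, 2), (2, 3), (2, 4), (2, 5), (2, 6), (2, 7), (3, 0), (3, 1), (3, 2), (3, 3), (3, 4), (3, 5), (3, 6), (3, 7), (4, 0), (4, 1), (4, 2), (4, 3), (4, 4), (4, 5), (4, 6), (4, 7), (5, 0), (5, 1), (5, 2), (5, 3), (5, 4), (5, 5), (5, 6), (5, 7), (6, 0), (6, 1), (6, 2), (6, 3), (6, 4), (6, 5), (6, 6), (6, 7), (7, 0), (7, 1), (7, 2), (7, 3), (7, 4), (7, 5), (7, 6), (7, 7)]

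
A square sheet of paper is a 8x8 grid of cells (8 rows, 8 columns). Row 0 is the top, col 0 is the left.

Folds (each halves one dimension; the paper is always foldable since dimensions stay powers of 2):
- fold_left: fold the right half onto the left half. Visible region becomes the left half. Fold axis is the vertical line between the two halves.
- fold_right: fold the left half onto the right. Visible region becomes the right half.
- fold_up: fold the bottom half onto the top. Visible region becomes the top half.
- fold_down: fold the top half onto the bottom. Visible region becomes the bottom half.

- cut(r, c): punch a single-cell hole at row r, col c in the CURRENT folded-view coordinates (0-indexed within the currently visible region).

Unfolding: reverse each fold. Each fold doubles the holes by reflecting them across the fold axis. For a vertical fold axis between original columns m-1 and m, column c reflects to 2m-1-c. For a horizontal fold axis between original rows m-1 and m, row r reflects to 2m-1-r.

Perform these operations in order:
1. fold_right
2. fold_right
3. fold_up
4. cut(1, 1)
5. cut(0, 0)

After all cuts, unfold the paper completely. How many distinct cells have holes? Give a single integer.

Op 1 fold_right: fold axis v@4; visible region now rows[0,8) x cols[4,8) = 8x4
Op 2 fold_right: fold axis v@6; visible region now rows[0,8) x cols[6,8) = 8x2
Op 3 fold_up: fold axis h@4; visible region now rows[0,4) x cols[6,8) = 4x2
Op 4 cut(1, 1): punch at orig (1,7); cuts so far [(1, 7)]; region rows[0,4) x cols[6,8) = 4x2
Op 5 cut(0, 0): punch at orig (0,6); cuts so far [(0, 6), (1, 7)]; region rows[0,4) x cols[6,8) = 4x2
Unfold 1 (reflect across h@4): 4 holes -> [(0, 6), (1, 7), (6, 7), (7, 6)]
Unfold 2 (reflect across v@6): 8 holes -> [(0, 5), (0, 6), (1, 4), (1, 7), (6, 4), (6, 7), (7, 5), (7, 6)]
Unfold 3 (reflect across v@4): 16 holes -> [(0, 1), (0, 2), (0, 5), (0, 6), (1, 0), (1, 3), (1, 4), (1, 7), (6, 0), (6, 3), (6, 4), (6, 7), (7, 1), (7, 2), (7, 5), (7, 6)]

Answer: 16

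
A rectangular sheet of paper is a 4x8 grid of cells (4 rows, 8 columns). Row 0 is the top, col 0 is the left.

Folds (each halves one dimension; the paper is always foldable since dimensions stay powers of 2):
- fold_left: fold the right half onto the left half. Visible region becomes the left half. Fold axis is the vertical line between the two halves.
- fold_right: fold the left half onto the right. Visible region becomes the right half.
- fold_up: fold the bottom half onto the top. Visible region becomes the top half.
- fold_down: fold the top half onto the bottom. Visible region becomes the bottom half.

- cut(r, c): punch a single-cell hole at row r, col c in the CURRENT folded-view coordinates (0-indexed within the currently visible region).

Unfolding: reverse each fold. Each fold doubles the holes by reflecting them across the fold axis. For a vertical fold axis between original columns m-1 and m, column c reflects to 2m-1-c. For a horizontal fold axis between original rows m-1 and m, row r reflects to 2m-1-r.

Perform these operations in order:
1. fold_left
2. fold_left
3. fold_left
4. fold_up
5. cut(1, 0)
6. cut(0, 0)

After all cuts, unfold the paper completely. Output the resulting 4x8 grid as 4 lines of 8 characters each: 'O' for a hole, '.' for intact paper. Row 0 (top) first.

Answer: OOOOOOOO
OOOOOOOO
OOOOOOOO
OOOOOOOO

Derivation:
Op 1 fold_left: fold axis v@4; visible region now rows[0,4) x cols[0,4) = 4x4
Op 2 fold_left: fold axis v@2; visible region now rows[0,4) x cols[0,2) = 4x2
Op 3 fold_left: fold axis v@1; visible region now rows[0,4) x cols[0,1) = 4x1
Op 4 fold_up: fold axis h@2; visible region now rows[0,2) x cols[0,1) = 2x1
Op 5 cut(1, 0): punch at orig (1,0); cuts so far [(1, 0)]; region rows[0,2) x cols[0,1) = 2x1
Op 6 cut(0, 0): punch at orig (0,0); cuts so far [(0, 0), (1, 0)]; region rows[0,2) x cols[0,1) = 2x1
Unfold 1 (reflect across h@2): 4 holes -> [(0, 0), (1, 0), (2, 0), (3, 0)]
Unfold 2 (reflect across v@1): 8 holes -> [(0, 0), (0, 1), (1, 0), (1, 1), (2, 0), (2, 1), (3, 0), (3, 1)]
Unfold 3 (reflect across v@2): 16 holes -> [(0, 0), (0, 1), (0, 2), (0, 3), (1, 0), (1, 1), (1, 2), (1, 3), (2, 0), (2, 1), (2, 2), (2, 3), (3, 0), (3, 1), (3, 2), (3, 3)]
Unfold 4 (reflect across v@4): 32 holes -> [(0, 0), (0, 1), (0, 2), (0, 3), (0, 4), (0, 5), (0, 6), (0, 7), (1, 0), (1, 1), (1, 2), (1, 3), (1, 4), (1, 5), (1, 6), (1, 7), (2, 0), (2, 1), (2, 2), (2, 3), (2, 4), (2, 5), (2, 6), (2, 7), (3, 0), (3, 1), (3, 2), (3, 3), (3, 4), (3, 5), (3, 6), (3, 7)]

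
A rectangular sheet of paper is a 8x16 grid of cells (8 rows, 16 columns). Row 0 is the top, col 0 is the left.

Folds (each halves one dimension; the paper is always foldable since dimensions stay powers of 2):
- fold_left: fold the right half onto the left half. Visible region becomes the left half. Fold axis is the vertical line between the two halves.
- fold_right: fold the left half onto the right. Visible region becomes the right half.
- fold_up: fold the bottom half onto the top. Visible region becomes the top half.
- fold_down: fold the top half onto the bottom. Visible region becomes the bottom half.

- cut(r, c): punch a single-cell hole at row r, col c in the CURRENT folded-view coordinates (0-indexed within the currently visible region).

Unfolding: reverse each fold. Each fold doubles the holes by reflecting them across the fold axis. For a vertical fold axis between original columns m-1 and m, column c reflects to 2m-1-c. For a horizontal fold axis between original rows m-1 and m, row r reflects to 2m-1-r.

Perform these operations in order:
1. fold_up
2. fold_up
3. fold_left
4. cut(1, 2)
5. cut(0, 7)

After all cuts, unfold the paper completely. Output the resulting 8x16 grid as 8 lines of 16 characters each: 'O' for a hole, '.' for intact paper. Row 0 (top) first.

Op 1 fold_up: fold axis h@4; visible region now rows[0,4) x cols[0,16) = 4x16
Op 2 fold_up: fold axis h@2; visible region now rows[0,2) x cols[0,16) = 2x16
Op 3 fold_left: fold axis v@8; visible region now rows[0,2) x cols[0,8) = 2x8
Op 4 cut(1, 2): punch at orig (1,2); cuts so far [(1, 2)]; region rows[0,2) x cols[0,8) = 2x8
Op 5 cut(0, 7): punch at orig (0,7); cuts so far [(0, 7), (1, 2)]; region rows[0,2) x cols[0,8) = 2x8
Unfold 1 (reflect across v@8): 4 holes -> [(0, 7), (0, 8), (1, 2), (1, 13)]
Unfold 2 (reflect across h@2): 8 holes -> [(0, 7), (0, 8), (1, 2), (1, 13), (2, 2), (2, 13), (3, 7), (3, 8)]
Unfold 3 (reflect across h@4): 16 holes -> [(0, 7), (0, 8), (1, 2), (1, 13), (2, 2), (2, 13), (3, 7), (3, 8), (4, 7), (4, 8), (5, 2), (5, 13), (6, 2), (6, 13), (7, 7), (7, 8)]

Answer: .......OO.......
..O..........O..
..O..........O..
.......OO.......
.......OO.......
..O..........O..
..O..........O..
.......OO.......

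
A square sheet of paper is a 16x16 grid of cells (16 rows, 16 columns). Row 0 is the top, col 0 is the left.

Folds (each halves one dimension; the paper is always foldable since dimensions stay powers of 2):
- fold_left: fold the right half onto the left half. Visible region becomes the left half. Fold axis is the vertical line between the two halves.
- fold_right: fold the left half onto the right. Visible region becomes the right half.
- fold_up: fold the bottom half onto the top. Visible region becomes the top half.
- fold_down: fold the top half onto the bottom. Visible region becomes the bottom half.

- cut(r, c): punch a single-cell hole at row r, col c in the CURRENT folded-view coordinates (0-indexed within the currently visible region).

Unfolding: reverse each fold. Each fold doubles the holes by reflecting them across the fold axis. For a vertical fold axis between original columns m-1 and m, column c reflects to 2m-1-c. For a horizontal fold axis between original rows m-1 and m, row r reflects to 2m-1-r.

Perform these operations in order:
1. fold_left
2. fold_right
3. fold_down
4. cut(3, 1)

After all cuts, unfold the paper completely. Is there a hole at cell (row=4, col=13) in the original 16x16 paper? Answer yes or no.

Answer: yes

Derivation:
Op 1 fold_left: fold axis v@8; visible region now rows[0,16) x cols[0,8) = 16x8
Op 2 fold_right: fold axis v@4; visible region now rows[0,16) x cols[4,8) = 16x4
Op 3 fold_down: fold axis h@8; visible region now rows[8,16) x cols[4,8) = 8x4
Op 4 cut(3, 1): punch at orig (11,5); cuts so far [(11, 5)]; region rows[8,16) x cols[4,8) = 8x4
Unfold 1 (reflect across h@8): 2 holes -> [(4, 5), (11, 5)]
Unfold 2 (reflect across v@4): 4 holes -> [(4, 2), (4, 5), (11, 2), (11, 5)]
Unfold 3 (reflect across v@8): 8 holes -> [(4, 2), (4, 5), (4, 10), (4, 13), (11, 2), (11, 5), (11, 10), (11, 13)]
Holes: [(4, 2), (4, 5), (4, 10), (4, 13), (11, 2), (11, 5), (11, 10), (11, 13)]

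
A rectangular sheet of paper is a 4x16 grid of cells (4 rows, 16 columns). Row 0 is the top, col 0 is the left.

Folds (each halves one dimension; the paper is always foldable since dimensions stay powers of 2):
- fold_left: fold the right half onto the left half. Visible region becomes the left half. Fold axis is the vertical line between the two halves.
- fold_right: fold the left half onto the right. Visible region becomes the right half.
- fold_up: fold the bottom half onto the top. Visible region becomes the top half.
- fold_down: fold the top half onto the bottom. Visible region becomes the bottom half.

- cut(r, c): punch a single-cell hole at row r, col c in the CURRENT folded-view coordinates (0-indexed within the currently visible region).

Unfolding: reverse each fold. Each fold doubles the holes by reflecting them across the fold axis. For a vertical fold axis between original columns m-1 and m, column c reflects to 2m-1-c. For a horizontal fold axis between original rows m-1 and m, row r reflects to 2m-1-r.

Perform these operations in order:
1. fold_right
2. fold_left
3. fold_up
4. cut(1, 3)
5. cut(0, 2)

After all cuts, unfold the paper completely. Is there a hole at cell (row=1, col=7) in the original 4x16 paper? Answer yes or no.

Op 1 fold_right: fold axis v@8; visible region now rows[0,4) x cols[8,16) = 4x8
Op 2 fold_left: fold axis v@12; visible region now rows[0,4) x cols[8,12) = 4x4
Op 3 fold_up: fold axis h@2; visible region now rows[0,2) x cols[8,12) = 2x4
Op 4 cut(1, 3): punch at orig (1,11); cuts so far [(1, 11)]; region rows[0,2) x cols[8,12) = 2x4
Op 5 cut(0, 2): punch at orig (0,10); cuts so far [(0, 10), (1, 11)]; region rows[0,2) x cols[8,12) = 2x4
Unfold 1 (reflect across h@2): 4 holes -> [(0, 10), (1, 11), (2, 11), (3, 10)]
Unfold 2 (reflect across v@12): 8 holes -> [(0, 10), (0, 13), (1, 11), (1, 12), (2, 11), (2, 12), (3, 10), (3, 13)]
Unfold 3 (reflect across v@8): 16 holes -> [(0, 2), (0, 5), (0, 10), (0, 13), (1, 3), (1, 4), (1, 11), (1, 12), (2, 3), (2, 4), (2, 11), (2, 12), (3, 2), (3, 5), (3, 10), (3, 13)]
Holes: [(0, 2), (0, 5), (0, 10), (0, 13), (1, 3), (1, 4), (1, 11), (1, 12), (2, 3), (2, 4), (2, 11), (2, 12), (3, 2), (3, 5), (3, 10), (3, 13)]

Answer: no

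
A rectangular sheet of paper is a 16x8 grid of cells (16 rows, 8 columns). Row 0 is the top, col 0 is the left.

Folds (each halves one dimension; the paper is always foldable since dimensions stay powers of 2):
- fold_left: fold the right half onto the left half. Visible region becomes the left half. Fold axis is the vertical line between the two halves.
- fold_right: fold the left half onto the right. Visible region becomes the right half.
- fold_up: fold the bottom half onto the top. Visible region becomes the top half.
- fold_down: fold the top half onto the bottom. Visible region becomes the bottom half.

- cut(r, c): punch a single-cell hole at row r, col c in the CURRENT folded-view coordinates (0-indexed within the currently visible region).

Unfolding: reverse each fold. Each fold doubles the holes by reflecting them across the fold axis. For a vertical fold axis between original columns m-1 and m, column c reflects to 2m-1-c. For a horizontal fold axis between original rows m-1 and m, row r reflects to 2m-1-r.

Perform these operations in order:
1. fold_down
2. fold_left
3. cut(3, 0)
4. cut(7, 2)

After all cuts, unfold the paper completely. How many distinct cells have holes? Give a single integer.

Answer: 8

Derivation:
Op 1 fold_down: fold axis h@8; visible region now rows[8,16) x cols[0,8) = 8x8
Op 2 fold_left: fold axis v@4; visible region now rows[8,16) x cols[0,4) = 8x4
Op 3 cut(3, 0): punch at orig (11,0); cuts so far [(11, 0)]; region rows[8,16) x cols[0,4) = 8x4
Op 4 cut(7, 2): punch at orig (15,2); cuts so far [(11, 0), (15, 2)]; region rows[8,16) x cols[0,4) = 8x4
Unfold 1 (reflect across v@4): 4 holes -> [(11, 0), (11, 7), (15, 2), (15, 5)]
Unfold 2 (reflect across h@8): 8 holes -> [(0, 2), (0, 5), (4, 0), (4, 7), (11, 0), (11, 7), (15, 2), (15, 5)]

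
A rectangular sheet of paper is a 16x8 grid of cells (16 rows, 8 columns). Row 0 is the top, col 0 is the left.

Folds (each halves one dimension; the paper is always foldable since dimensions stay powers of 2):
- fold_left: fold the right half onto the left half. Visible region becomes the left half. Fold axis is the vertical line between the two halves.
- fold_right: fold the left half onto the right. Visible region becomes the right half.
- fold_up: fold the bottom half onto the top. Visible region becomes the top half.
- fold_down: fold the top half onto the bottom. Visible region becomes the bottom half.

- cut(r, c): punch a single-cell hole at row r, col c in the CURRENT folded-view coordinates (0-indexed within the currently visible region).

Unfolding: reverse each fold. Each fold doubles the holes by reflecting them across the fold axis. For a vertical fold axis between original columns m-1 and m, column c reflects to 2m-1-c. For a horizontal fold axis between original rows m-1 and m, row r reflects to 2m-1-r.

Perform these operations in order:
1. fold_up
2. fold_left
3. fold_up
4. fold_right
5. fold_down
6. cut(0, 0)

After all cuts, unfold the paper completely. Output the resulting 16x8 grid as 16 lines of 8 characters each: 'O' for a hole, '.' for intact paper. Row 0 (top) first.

Op 1 fold_up: fold axis h@8; visible region now rows[0,8) x cols[0,8) = 8x8
Op 2 fold_left: fold axis v@4; visible region now rows[0,8) x cols[0,4) = 8x4
Op 3 fold_up: fold axis h@4; visible region now rows[0,4) x cols[0,4) = 4x4
Op 4 fold_right: fold axis v@2; visible region now rows[0,4) x cols[2,4) = 4x2
Op 5 fold_down: fold axis h@2; visible region now rows[2,4) x cols[2,4) = 2x2
Op 6 cut(0, 0): punch at orig (2,2); cuts so far [(2, 2)]; region rows[2,4) x cols[2,4) = 2x2
Unfold 1 (reflect across h@2): 2 holes -> [(1, 2), (2, 2)]
Unfold 2 (reflect across v@2): 4 holes -> [(1, 1), (1, 2), (2, 1), (2, 2)]
Unfold 3 (reflect across h@4): 8 holes -> [(1, 1), (1, 2), (2, 1), (2, 2), (5, 1), (5, 2), (6, 1), (6, 2)]
Unfold 4 (reflect across v@4): 16 holes -> [(1, 1), (1, 2), (1, 5), (1, 6), (2, 1), (2, 2), (2, 5), (2, 6), (5, 1), (5, 2), (5, 5), (5, 6), (6, 1), (6, 2), (6, 5), (6, 6)]
Unfold 5 (reflect across h@8): 32 holes -> [(1, 1), (1, 2), (1, 5), (1, 6), (2, 1), (2, 2), (2, 5), (2, 6), (5, 1), (5, 2), (5, 5), (5, 6), (6, 1), (6, 2), (6, 5), (6, 6), (9, 1), (9, 2), (9, 5), (9, 6), (10, 1), (10, 2), (10, 5), (10, 6), (13, 1), (13, 2), (13, 5), (13, 6), (14, 1), (14, 2), (14, 5), (14, 6)]

Answer: ........
.OO..OO.
.OO..OO.
........
........
.OO..OO.
.OO..OO.
........
........
.OO..OO.
.OO..OO.
........
........
.OO..OO.
.OO..OO.
........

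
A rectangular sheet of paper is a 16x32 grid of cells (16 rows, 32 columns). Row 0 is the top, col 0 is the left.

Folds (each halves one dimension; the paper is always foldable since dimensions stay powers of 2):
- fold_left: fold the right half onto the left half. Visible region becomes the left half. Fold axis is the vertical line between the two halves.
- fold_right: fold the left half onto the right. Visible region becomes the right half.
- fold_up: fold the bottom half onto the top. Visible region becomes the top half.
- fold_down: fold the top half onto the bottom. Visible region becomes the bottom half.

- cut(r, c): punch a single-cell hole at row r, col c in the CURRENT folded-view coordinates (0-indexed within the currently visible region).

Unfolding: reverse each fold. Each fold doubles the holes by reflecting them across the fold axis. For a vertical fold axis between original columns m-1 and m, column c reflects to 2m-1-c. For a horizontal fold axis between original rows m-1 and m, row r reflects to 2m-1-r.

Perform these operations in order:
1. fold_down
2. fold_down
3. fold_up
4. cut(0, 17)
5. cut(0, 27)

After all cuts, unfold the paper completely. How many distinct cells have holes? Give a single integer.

Op 1 fold_down: fold axis h@8; visible region now rows[8,16) x cols[0,32) = 8x32
Op 2 fold_down: fold axis h@12; visible region now rows[12,16) x cols[0,32) = 4x32
Op 3 fold_up: fold axis h@14; visible region now rows[12,14) x cols[0,32) = 2x32
Op 4 cut(0, 17): punch at orig (12,17); cuts so far [(12, 17)]; region rows[12,14) x cols[0,32) = 2x32
Op 5 cut(0, 27): punch at orig (12,27); cuts so far [(12, 17), (12, 27)]; region rows[12,14) x cols[0,32) = 2x32
Unfold 1 (reflect across h@14): 4 holes -> [(12, 17), (12, 27), (15, 17), (15, 27)]
Unfold 2 (reflect across h@12): 8 holes -> [(8, 17), (8, 27), (11, 17), (11, 27), (12, 17), (12, 27), (15, 17), (15, 27)]
Unfold 3 (reflect across h@8): 16 holes -> [(0, 17), (0, 27), (3, 17), (3, 27), (4, 17), (4, 27), (7, 17), (7, 27), (8, 17), (8, 27), (11, 17), (11, 27), (12, 17), (12, 27), (15, 17), (15, 27)]

Answer: 16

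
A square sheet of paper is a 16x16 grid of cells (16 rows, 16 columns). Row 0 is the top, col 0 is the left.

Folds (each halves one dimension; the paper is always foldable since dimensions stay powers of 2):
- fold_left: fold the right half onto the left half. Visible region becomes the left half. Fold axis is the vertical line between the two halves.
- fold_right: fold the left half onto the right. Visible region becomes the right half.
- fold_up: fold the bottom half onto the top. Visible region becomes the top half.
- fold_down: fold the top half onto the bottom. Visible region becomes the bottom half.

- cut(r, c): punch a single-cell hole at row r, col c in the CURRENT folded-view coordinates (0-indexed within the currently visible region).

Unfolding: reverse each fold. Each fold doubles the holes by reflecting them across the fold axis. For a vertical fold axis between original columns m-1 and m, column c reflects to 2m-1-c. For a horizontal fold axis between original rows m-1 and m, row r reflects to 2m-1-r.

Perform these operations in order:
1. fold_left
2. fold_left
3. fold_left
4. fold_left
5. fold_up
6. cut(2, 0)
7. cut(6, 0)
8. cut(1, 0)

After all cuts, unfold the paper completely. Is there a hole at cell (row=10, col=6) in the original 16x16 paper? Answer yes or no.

Op 1 fold_left: fold axis v@8; visible region now rows[0,16) x cols[0,8) = 16x8
Op 2 fold_left: fold axis v@4; visible region now rows[0,16) x cols[0,4) = 16x4
Op 3 fold_left: fold axis v@2; visible region now rows[0,16) x cols[0,2) = 16x2
Op 4 fold_left: fold axis v@1; visible region now rows[0,16) x cols[0,1) = 16x1
Op 5 fold_up: fold axis h@8; visible region now rows[0,8) x cols[0,1) = 8x1
Op 6 cut(2, 0): punch at orig (2,0); cuts so far [(2, 0)]; region rows[0,8) x cols[0,1) = 8x1
Op 7 cut(6, 0): punch at orig (6,0); cuts so far [(2, 0), (6, 0)]; region rows[0,8) x cols[0,1) = 8x1
Op 8 cut(1, 0): punch at orig (1,0); cuts so far [(1, 0), (2, 0), (6, 0)]; region rows[0,8) x cols[0,1) = 8x1
Unfold 1 (reflect across h@8): 6 holes -> [(1, 0), (2, 0), (6, 0), (9, 0), (13, 0), (14, 0)]
Unfold 2 (reflect across v@1): 12 holes -> [(1, 0), (1, 1), (2, 0), (2, 1), (6, 0), (6, 1), (9, 0), (9, 1), (13, 0), (13, 1), (14, 0), (14, 1)]
Unfold 3 (reflect across v@2): 24 holes -> [(1, 0), (1, 1), (1, 2), (1, 3), (2, 0), (2, 1), (2, 2), (2, 3), (6, 0), (6, 1), (6, 2), (6, 3), (9, 0), (9, 1), (9, 2), (9, 3), (13, 0), (13, 1), (13, 2), (13, 3), (14, 0), (14, 1), (14, 2), (14, 3)]
Unfold 4 (reflect across v@4): 48 holes -> [(1, 0), (1, 1), (1, 2), (1, 3), (1, 4), (1, 5), (1, 6), (1, 7), (2, 0), (2, 1), (2, 2), (2, 3), (2, 4), (2, 5), (2, 6), (2, 7), (6, 0), (6, 1), (6, 2), (6, 3), (6, 4), (6, 5), (6, 6), (6, 7), (9, 0), (9, 1), (9, 2), (9, 3), (9, 4), (9, 5), (9, 6), (9, 7), (13, 0), (13, 1), (13, 2), (13, 3), (13, 4), (13, 5), (13, 6), (13, 7), (14, 0), (14, 1), (14, 2), (14, 3), (14, 4), (14, 5), (14, 6), (14, 7)]
Unfold 5 (reflect across v@8): 96 holes -> [(1, 0), (1, 1), (1, 2), (1, 3), (1, 4), (1, 5), (1, 6), (1, 7), (1, 8), (1, 9), (1, 10), (1, 11), (1, 12), (1, 13), (1, 14), (1, 15), (2, 0), (2, 1), (2, 2), (2, 3), (2, 4), (2, 5), (2, 6), (2, 7), (2, 8), (2, 9), (2, 10), (2, 11), (2, 12), (2, 13), (2, 14), (2, 15), (6, 0), (6, 1), (6, 2), (6, 3), (6, 4), (6, 5), (6, 6), (6, 7), (6, 8), (6, 9), (6, 10), (6, 11), (6, 12), (6, 13), (6, 14), (6, 15), (9, 0), (9, 1), (9, 2), (9, 3), (9, 4), (9, 5), (9, 6), (9, 7), (9, 8), (9, 9), (9, 10), (9, 11), (9, 12), (9, 13), (9, 14), (9, 15), (13, 0), (13, 1), (13, 2), (13, 3), (13, 4), (13, 5), (13, 6), (13, 7), (13, 8), (13, 9), (13, 10), (13, 11), (13, 12), (13, 13), (13, 14), (13, 15), (14, 0), (14, 1), (14, 2), (14, 3), (14, 4), (14, 5), (14, 6), (14, 7), (14, 8), (14, 9), (14, 10), (14, 11), (14, 12), (14, 13), (14, 14), (14, 15)]
Holes: [(1, 0), (1, 1), (1, 2), (1, 3), (1, 4), (1, 5), (1, 6), (1, 7), (1, 8), (1, 9), (1, 10), (1, 11), (1, 12), (1, 13), (1, 14), (1, 15), (2, 0), (2, 1), (2, 2), (2, 3), (2, 4), (2, 5), (2, 6), (2, 7), (2, 8), (2, 9), (2, 10), (2, 11), (2, 12), (2, 13), (2, 14), (2, 15), (6, 0), (6, 1), (6, 2), (6, 3), (6, 4), (6, 5), (6, 6), (6, 7), (6, 8), (6, 9), (6, 10), (6, 11), (6, 12), (6, 13), (6, 14), (6, 15), (9, 0), (9, 1), (9, 2), (9, 3), (9, 4), (9, 5), (9, 6), (9, 7), (9, 8), (9, 9), (9, 10), (9, 11), (9, 12), (9, 13), (9, 14), (9, 15), (13, 0), (13, 1), (13, 2), (13, 3), (13, 4), (13, 5), (13, 6), (13, 7), (13, 8), (13, 9), (13, 10), (13, 11), (13, 12), (13, 13), (13, 14), (13, 15), (14, 0), (14, 1), (14, 2), (14, 3), (14, 4), (14, 5), (14, 6), (14, 7), (14, 8), (14, 9), (14, 10), (14, 11), (14, 12), (14, 13), (14, 14), (14, 15)]

Answer: no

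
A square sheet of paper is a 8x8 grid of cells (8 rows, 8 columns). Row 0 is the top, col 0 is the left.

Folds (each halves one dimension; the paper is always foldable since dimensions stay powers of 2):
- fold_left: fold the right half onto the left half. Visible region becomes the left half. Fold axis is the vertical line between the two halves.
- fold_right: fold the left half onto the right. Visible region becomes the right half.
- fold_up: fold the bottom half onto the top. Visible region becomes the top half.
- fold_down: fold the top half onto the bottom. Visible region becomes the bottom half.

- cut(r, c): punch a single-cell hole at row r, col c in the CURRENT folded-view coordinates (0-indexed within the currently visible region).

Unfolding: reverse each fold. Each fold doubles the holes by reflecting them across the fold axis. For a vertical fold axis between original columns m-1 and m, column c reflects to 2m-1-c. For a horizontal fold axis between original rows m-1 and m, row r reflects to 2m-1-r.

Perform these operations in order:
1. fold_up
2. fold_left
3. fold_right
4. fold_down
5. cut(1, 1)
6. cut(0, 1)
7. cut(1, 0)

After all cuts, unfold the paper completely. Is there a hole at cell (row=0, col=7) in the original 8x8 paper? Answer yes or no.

Op 1 fold_up: fold axis h@4; visible region now rows[0,4) x cols[0,8) = 4x8
Op 2 fold_left: fold axis v@4; visible region now rows[0,4) x cols[0,4) = 4x4
Op 3 fold_right: fold axis v@2; visible region now rows[0,4) x cols[2,4) = 4x2
Op 4 fold_down: fold axis h@2; visible region now rows[2,4) x cols[2,4) = 2x2
Op 5 cut(1, 1): punch at orig (3,3); cuts so far [(3, 3)]; region rows[2,4) x cols[2,4) = 2x2
Op 6 cut(0, 1): punch at orig (2,3); cuts so far [(2, 3), (3, 3)]; region rows[2,4) x cols[2,4) = 2x2
Op 7 cut(1, 0): punch at orig (3,2); cuts so far [(2, 3), (3, 2), (3, 3)]; region rows[2,4) x cols[2,4) = 2x2
Unfold 1 (reflect across h@2): 6 holes -> [(0, 2), (0, 3), (1, 3), (2, 3), (3, 2), (3, 3)]
Unfold 2 (reflect across v@2): 12 holes -> [(0, 0), (0, 1), (0, 2), (0, 3), (1, 0), (1, 3), (2, 0), (2, 3), (3, 0), (3, 1), (3, 2), (3, 3)]
Unfold 3 (reflect across v@4): 24 holes -> [(0, 0), (0, 1), (0, 2), (0, 3), (0, 4), (0, 5), (0, 6), (0, 7), (1, 0), (1, 3), (1, 4), (1, 7), (2, 0), (2, 3), (2, 4), (2, 7), (3, 0), (3, 1), (3, 2), (3, 3), (3, 4), (3, 5), (3, 6), (3, 7)]
Unfold 4 (reflect across h@4): 48 holes -> [(0, 0), (0, 1), (0, 2), (0, 3), (0, 4), (0, 5), (0, 6), (0, 7), (1, 0), (1, 3), (1, 4), (1, 7), (2, 0), (2, 3), (2, 4), (2, 7), (3, 0), (3, 1), (3, 2), (3, 3), (3, 4), (3, 5), (3, 6), (3, 7), (4, 0), (4, 1), (4, 2), (4, 3), (4, 4), (4, 5), (4, 6), (4, 7), (5, 0), (5, 3), (5, 4), (5, 7), (6, 0), (6, 3), (6, 4), (6, 7), (7, 0), (7, 1), (7, 2), (7, 3), (7, 4), (7, 5), (7, 6), (7, 7)]
Holes: [(0, 0), (0, 1), (0, 2), (0, 3), (0, 4), (0, 5), (0, 6), (0, 7), (1, 0), (1, 3), (1, 4), (1, 7), (2, 0), (2, 3), (2, 4), (2, 7), (3, 0), (3, 1), (3, 2), (3, 3), (3, 4), (3, 5), (3, 6), (3, 7), (4, 0), (4, 1), (4, 2), (4, 3), (4, 4), (4, 5), (4, 6), (4, 7), (5, 0), (5, 3), (5, 4), (5, 7), (6, 0), (6, 3), (6, 4), (6, 7), (7, 0), (7, 1), (7, 2), (7, 3), (7, 4), (7, 5), (7, 6), (7, 7)]

Answer: yes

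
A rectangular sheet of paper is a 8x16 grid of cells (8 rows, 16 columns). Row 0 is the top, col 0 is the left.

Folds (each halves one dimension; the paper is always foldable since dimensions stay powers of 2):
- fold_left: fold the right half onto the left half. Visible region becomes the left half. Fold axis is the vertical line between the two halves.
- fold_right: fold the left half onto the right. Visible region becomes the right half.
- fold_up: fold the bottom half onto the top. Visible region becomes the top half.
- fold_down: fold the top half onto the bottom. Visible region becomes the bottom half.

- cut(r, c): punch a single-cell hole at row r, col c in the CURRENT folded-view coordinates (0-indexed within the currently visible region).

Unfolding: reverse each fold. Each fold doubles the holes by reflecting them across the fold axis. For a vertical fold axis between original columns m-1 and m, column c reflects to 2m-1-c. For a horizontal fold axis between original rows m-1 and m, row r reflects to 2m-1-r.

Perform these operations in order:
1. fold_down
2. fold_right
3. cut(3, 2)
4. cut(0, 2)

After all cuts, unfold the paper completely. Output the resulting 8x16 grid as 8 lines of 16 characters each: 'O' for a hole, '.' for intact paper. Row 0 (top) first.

Op 1 fold_down: fold axis h@4; visible region now rows[4,8) x cols[0,16) = 4x16
Op 2 fold_right: fold axis v@8; visible region now rows[4,8) x cols[8,16) = 4x8
Op 3 cut(3, 2): punch at orig (7,10); cuts so far [(7, 10)]; region rows[4,8) x cols[8,16) = 4x8
Op 4 cut(0, 2): punch at orig (4,10); cuts so far [(4, 10), (7, 10)]; region rows[4,8) x cols[8,16) = 4x8
Unfold 1 (reflect across v@8): 4 holes -> [(4, 5), (4, 10), (7, 5), (7, 10)]
Unfold 2 (reflect across h@4): 8 holes -> [(0, 5), (0, 10), (3, 5), (3, 10), (4, 5), (4, 10), (7, 5), (7, 10)]

Answer: .....O....O.....
................
................
.....O....O.....
.....O....O.....
................
................
.....O....O.....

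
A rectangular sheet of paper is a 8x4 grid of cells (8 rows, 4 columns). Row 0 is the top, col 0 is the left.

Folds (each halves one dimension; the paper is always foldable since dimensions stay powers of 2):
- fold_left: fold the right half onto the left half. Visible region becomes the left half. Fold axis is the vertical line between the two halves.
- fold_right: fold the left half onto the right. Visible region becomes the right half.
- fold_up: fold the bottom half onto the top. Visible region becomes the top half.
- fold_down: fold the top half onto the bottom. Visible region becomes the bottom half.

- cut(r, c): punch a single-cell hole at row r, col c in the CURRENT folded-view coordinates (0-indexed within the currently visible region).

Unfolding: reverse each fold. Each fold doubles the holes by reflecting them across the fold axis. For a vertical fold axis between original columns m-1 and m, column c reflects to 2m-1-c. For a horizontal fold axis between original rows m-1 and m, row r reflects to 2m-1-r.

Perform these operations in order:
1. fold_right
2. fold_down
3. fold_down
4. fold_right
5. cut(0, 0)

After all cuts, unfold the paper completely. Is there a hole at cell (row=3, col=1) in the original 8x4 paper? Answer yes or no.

Op 1 fold_right: fold axis v@2; visible region now rows[0,8) x cols[2,4) = 8x2
Op 2 fold_down: fold axis h@4; visible region now rows[4,8) x cols[2,4) = 4x2
Op 3 fold_down: fold axis h@6; visible region now rows[6,8) x cols[2,4) = 2x2
Op 4 fold_right: fold axis v@3; visible region now rows[6,8) x cols[3,4) = 2x1
Op 5 cut(0, 0): punch at orig (6,3); cuts so far [(6, 3)]; region rows[6,8) x cols[3,4) = 2x1
Unfold 1 (reflect across v@3): 2 holes -> [(6, 2), (6, 3)]
Unfold 2 (reflect across h@6): 4 holes -> [(5, 2), (5, 3), (6, 2), (6, 3)]
Unfold 3 (reflect across h@4): 8 holes -> [(1, 2), (1, 3), (2, 2), (2, 3), (5, 2), (5, 3), (6, 2), (6, 3)]
Unfold 4 (reflect across v@2): 16 holes -> [(1, 0), (1, 1), (1, 2), (1, 3), (2, 0), (2, 1), (2, 2), (2, 3), (5, 0), (5, 1), (5, 2), (5, 3), (6, 0), (6, 1), (6, 2), (6, 3)]
Holes: [(1, 0), (1, 1), (1, 2), (1, 3), (2, 0), (2, 1), (2, 2), (2, 3), (5, 0), (5, 1), (5, 2), (5, 3), (6, 0), (6, 1), (6, 2), (6, 3)]

Answer: no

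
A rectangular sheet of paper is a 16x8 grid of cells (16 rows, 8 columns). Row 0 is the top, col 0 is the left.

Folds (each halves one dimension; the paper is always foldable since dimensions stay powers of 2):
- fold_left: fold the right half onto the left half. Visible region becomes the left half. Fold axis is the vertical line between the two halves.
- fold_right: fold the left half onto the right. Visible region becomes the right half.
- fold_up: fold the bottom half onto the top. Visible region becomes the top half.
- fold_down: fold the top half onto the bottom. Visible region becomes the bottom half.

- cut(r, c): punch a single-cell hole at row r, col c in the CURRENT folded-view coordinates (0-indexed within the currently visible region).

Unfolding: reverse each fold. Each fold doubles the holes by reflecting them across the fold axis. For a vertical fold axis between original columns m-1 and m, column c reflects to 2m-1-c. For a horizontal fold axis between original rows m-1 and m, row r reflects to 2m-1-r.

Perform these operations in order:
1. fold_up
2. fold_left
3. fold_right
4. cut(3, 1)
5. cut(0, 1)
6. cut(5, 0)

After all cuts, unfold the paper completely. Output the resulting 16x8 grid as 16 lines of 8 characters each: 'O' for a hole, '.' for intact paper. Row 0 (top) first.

Answer: O..OO..O
........
........
O..OO..O
........
.OO..OO.
........
........
........
........
.OO..OO.
........
O..OO..O
........
........
O..OO..O

Derivation:
Op 1 fold_up: fold axis h@8; visible region now rows[0,8) x cols[0,8) = 8x8
Op 2 fold_left: fold axis v@4; visible region now rows[0,8) x cols[0,4) = 8x4
Op 3 fold_right: fold axis v@2; visible region now rows[0,8) x cols[2,4) = 8x2
Op 4 cut(3, 1): punch at orig (3,3); cuts so far [(3, 3)]; region rows[0,8) x cols[2,4) = 8x2
Op 5 cut(0, 1): punch at orig (0,3); cuts so far [(0, 3), (3, 3)]; region rows[0,8) x cols[2,4) = 8x2
Op 6 cut(5, 0): punch at orig (5,2); cuts so far [(0, 3), (3, 3), (5, 2)]; region rows[0,8) x cols[2,4) = 8x2
Unfold 1 (reflect across v@2): 6 holes -> [(0, 0), (0, 3), (3, 0), (3, 3), (5, 1), (5, 2)]
Unfold 2 (reflect across v@4): 12 holes -> [(0, 0), (0, 3), (0, 4), (0, 7), (3, 0), (3, 3), (3, 4), (3, 7), (5, 1), (5, 2), (5, 5), (5, 6)]
Unfold 3 (reflect across h@8): 24 holes -> [(0, 0), (0, 3), (0, 4), (0, 7), (3, 0), (3, 3), (3, 4), (3, 7), (5, 1), (5, 2), (5, 5), (5, 6), (10, 1), (10, 2), (10, 5), (10, 6), (12, 0), (12, 3), (12, 4), (12, 7), (15, 0), (15, 3), (15, 4), (15, 7)]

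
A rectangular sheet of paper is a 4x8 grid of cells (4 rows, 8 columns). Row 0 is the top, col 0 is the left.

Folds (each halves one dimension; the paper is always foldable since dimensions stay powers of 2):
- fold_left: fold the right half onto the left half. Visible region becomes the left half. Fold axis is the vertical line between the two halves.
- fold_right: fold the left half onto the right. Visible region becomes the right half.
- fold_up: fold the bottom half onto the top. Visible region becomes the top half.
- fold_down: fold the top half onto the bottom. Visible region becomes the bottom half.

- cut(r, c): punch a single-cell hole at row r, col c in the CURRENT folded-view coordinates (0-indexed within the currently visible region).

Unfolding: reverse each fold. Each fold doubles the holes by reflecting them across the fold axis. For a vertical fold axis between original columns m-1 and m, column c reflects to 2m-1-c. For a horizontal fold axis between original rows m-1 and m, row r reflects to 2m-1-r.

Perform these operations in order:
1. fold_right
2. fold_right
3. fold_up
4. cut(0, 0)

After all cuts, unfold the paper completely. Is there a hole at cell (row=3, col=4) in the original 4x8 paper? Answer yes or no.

Answer: no

Derivation:
Op 1 fold_right: fold axis v@4; visible region now rows[0,4) x cols[4,8) = 4x4
Op 2 fold_right: fold axis v@6; visible region now rows[0,4) x cols[6,8) = 4x2
Op 3 fold_up: fold axis h@2; visible region now rows[0,2) x cols[6,8) = 2x2
Op 4 cut(0, 0): punch at orig (0,6); cuts so far [(0, 6)]; region rows[0,2) x cols[6,8) = 2x2
Unfold 1 (reflect across h@2): 2 holes -> [(0, 6), (3, 6)]
Unfold 2 (reflect across v@6): 4 holes -> [(0, 5), (0, 6), (3, 5), (3, 6)]
Unfold 3 (reflect across v@4): 8 holes -> [(0, 1), (0, 2), (0, 5), (0, 6), (3, 1), (3, 2), (3, 5), (3, 6)]
Holes: [(0, 1), (0, 2), (0, 5), (0, 6), (3, 1), (3, 2), (3, 5), (3, 6)]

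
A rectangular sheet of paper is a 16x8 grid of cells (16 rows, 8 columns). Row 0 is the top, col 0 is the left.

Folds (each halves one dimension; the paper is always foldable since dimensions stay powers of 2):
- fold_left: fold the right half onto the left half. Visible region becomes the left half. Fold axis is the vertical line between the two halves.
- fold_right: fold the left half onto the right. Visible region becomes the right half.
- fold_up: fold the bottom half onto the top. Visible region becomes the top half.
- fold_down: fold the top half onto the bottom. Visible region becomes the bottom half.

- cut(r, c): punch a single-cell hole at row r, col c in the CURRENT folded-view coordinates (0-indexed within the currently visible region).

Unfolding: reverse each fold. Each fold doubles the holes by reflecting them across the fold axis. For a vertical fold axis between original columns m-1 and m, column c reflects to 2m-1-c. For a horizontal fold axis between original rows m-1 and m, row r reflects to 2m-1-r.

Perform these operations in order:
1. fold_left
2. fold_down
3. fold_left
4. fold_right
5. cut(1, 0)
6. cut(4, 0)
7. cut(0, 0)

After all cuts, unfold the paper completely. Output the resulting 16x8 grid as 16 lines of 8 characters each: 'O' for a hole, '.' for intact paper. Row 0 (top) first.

Op 1 fold_left: fold axis v@4; visible region now rows[0,16) x cols[0,4) = 16x4
Op 2 fold_down: fold axis h@8; visible region now rows[8,16) x cols[0,4) = 8x4
Op 3 fold_left: fold axis v@2; visible region now rows[8,16) x cols[0,2) = 8x2
Op 4 fold_right: fold axis v@1; visible region now rows[8,16) x cols[1,2) = 8x1
Op 5 cut(1, 0): punch at orig (9,1); cuts so far [(9, 1)]; region rows[8,16) x cols[1,2) = 8x1
Op 6 cut(4, 0): punch at orig (12,1); cuts so far [(9, 1), (12, 1)]; region rows[8,16) x cols[1,2) = 8x1
Op 7 cut(0, 0): punch at orig (8,1); cuts so far [(8, 1), (9, 1), (12, 1)]; region rows[8,16) x cols[1,2) = 8x1
Unfold 1 (reflect across v@1): 6 holes -> [(8, 0), (8, 1), (9, 0), (9, 1), (12, 0), (12, 1)]
Unfold 2 (reflect across v@2): 12 holes -> [(8, 0), (8, 1), (8, 2), (8, 3), (9, 0), (9, 1), (9, 2), (9, 3), (12, 0), (12, 1), (12, 2), (12, 3)]
Unfold 3 (reflect across h@8): 24 holes -> [(3, 0), (3, 1), (3, 2), (3, 3), (6, 0), (6, 1), (6, 2), (6, 3), (7, 0), (7, 1), (7, 2), (7, 3), (8, 0), (8, 1), (8, 2), (8, 3), (9, 0), (9, 1), (9, 2), (9, 3), (12, 0), (12, 1), (12, 2), (12, 3)]
Unfold 4 (reflect across v@4): 48 holes -> [(3, 0), (3, 1), (3, 2), (3, 3), (3, 4), (3, 5), (3, 6), (3, 7), (6, 0), (6, 1), (6, 2), (6, 3), (6, 4), (6, 5), (6, 6), (6, 7), (7, 0), (7, 1), (7, 2), (7, 3), (7, 4), (7, 5), (7, 6), (7, 7), (8, 0), (8, 1), (8, 2), (8, 3), (8, 4), (8, 5), (8, 6), (8, 7), (9, 0), (9, 1), (9, 2), (9, 3), (9, 4), (9, 5), (9, 6), (9, 7), (12, 0), (12, 1), (12, 2), (12, 3), (12, 4), (12, 5), (12, 6), (12, 7)]

Answer: ........
........
........
OOOOOOOO
........
........
OOOOOOOO
OOOOOOOO
OOOOOOOO
OOOOOOOO
........
........
OOOOOOOO
........
........
........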